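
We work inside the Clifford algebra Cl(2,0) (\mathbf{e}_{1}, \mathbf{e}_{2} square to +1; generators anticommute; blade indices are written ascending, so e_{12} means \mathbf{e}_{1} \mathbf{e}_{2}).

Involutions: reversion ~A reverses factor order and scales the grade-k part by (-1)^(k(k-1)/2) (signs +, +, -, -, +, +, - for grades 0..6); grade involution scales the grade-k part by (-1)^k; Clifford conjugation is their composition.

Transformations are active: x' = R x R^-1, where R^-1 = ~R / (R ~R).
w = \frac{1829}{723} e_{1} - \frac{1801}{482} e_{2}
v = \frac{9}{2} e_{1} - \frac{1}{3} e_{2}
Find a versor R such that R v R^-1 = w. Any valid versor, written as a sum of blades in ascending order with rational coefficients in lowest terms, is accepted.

Take R = v + w = \frac{10165}{1446} e_{1} - \frac{5885}{1446} e_{2}. Because q(v) = q(w) = \frac{733}{36}, conjugation by R sends v exactly to w.
Answer: \frac{10165}{1446} e_{1} - \frac{5885}{1446} e_{2}


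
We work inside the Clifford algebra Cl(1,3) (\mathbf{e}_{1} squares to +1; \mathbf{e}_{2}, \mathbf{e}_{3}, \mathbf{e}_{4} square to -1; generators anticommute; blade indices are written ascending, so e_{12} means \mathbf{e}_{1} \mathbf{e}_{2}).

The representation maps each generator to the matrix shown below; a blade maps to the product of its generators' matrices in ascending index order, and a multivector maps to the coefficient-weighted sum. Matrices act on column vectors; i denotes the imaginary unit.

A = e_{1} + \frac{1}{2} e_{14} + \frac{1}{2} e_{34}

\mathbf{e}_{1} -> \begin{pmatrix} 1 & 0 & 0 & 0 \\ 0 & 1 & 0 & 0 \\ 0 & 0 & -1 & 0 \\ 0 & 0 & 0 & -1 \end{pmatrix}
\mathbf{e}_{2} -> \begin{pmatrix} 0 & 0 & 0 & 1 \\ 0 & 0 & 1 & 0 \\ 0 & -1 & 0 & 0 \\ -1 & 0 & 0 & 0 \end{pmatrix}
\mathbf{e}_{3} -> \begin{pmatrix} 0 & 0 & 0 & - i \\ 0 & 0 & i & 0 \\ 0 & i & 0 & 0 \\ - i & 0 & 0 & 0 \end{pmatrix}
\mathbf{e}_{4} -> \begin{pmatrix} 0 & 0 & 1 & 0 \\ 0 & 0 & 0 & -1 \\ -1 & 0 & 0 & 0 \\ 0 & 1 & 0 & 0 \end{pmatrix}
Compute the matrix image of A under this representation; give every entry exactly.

Bivector images (products of the table entries): rho(e_{14}) = rho(\mathbf{e}_{1})rho(\mathbf{e}_{4}) = \begin{pmatrix} 0 & 0 & 1 & 0 \\ 0 & 0 & 0 & -1 \\ 1 & 0 & 0 & 0 \\ 0 & -1 & 0 & 0 \end{pmatrix}; rho(e_{34}) = rho(\mathbf{e}_{3})rho(\mathbf{e}_{4}) = \begin{pmatrix} 0 & - i & 0 & 0 \\ - i & 0 & 0 & 0 \\ 0 & 0 & 0 & - i \\ 0 & 0 & - i & 0 \end{pmatrix}.
M = (1)*rho(e_{1}) + (\frac{1}{2})*rho(e_{14}) + (\frac{1}{2})*rho(e_{34}), summed entrywise:
Answer: \begin{pmatrix} 1 & - \frac{i}{2} & \frac{1}{2} & 0 \\ - \frac{i}{2} & 1 & 0 & - \frac{1}{2} \\ \frac{1}{2} & 0 & -1 & - \frac{i}{2} \\ 0 & - \frac{1}{2} & - \frac{i}{2} & -1 \end{pmatrix}


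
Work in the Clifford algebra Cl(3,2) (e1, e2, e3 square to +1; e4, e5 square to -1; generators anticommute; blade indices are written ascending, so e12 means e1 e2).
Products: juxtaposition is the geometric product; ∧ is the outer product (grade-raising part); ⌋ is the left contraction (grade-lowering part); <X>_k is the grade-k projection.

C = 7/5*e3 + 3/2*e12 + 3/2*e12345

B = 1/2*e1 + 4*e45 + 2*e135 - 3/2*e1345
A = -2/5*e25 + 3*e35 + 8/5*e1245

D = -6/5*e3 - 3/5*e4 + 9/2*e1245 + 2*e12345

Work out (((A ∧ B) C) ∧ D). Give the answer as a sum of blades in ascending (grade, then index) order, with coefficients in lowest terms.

step 1: -1/5*e125 + 3/2*e135
step 2: 3/10*e5 - 21/10*e15 - 9/4*e24 - 3/10*e34 + 9/4*e235 + 7/25*e1235
step 3: 9/25*e35 + 9/50*e45 - 63/25*e135 - 63/50*e145 - 27/10*e234 + 27/20*e2345 + 21/125*e12345
Answer: 9/25*e35 + 9/50*e45 - 63/25*e135 - 63/50*e145 - 27/10*e234 + 27/20*e2345 + 21/125*e12345


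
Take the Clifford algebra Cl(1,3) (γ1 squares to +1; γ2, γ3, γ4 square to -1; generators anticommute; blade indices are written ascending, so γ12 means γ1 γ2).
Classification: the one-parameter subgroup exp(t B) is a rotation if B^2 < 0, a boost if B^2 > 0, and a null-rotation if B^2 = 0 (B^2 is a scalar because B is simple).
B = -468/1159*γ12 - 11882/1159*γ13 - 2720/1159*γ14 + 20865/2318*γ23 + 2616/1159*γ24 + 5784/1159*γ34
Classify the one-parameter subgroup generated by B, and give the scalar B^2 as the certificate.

B^2 term by term: the squares give (-468/1159)^2*(γ12)^2 + (-11882/1159)^2*(γ13)^2 + (-2720/1159)^2*(γ14)^2 + (20865/2318)^2*(γ23)^2 + (2616/1159)^2*(γ24)^2 + (5784/1159)^2*(γ34)^2 = 219024/1343281*(+1) + 141181924/1343281*(+1) + 7398400/1343281*(+1) + 435348225/5373124*(-1) + 6843456/1343281*(-1) + 33454656/1343281*(-1) = -1/4 (each basis 2-blade squares to minus the product of its generators' squares); cross terms between blades sharing an index anticommute and cancel; the commuting (index-disjoint) pairs give grade-4 terms 2*c*c'*(blade product), which cancel blade by blade — γ1234: -5413824/1343281 + 62166624/1343281 - 56752800/1343281 = 0 — confirming B is simple. So B^2 = -1/4.
Answer: rotation, certificate B^2 = -1/4. B^2 = -1/4 is basis-independent, so its sign is the whole story.


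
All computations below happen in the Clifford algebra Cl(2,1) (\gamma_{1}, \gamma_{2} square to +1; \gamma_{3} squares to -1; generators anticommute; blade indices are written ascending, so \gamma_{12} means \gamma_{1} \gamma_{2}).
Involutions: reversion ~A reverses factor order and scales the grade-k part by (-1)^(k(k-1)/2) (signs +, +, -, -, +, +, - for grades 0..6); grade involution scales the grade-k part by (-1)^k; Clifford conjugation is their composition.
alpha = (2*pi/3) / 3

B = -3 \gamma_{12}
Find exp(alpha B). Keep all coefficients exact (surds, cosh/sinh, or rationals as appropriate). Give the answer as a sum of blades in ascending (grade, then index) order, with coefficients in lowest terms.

B^2 = (-3)^2*(\gamma_{12})^2 = 9*(-1) = -9 (a basis 2-blade squares to minus the product of its generators' squares).
B^2 = -9 — B^2 < 0, so the exponential closes trigonometrically: l = 3, alpha*l = \frac{2 \pi}{3}, so exp(alpha B) = cos(\frac{2 \pi}{3}) + (sin(\frac{2 \pi}{3})/3)*B = - \frac{1}{2} + (\frac{\sqrt{3}}{6})*B.
Answer: - \frac{1}{2} - \frac{\sqrt{3}}{2} \gamma_{12}


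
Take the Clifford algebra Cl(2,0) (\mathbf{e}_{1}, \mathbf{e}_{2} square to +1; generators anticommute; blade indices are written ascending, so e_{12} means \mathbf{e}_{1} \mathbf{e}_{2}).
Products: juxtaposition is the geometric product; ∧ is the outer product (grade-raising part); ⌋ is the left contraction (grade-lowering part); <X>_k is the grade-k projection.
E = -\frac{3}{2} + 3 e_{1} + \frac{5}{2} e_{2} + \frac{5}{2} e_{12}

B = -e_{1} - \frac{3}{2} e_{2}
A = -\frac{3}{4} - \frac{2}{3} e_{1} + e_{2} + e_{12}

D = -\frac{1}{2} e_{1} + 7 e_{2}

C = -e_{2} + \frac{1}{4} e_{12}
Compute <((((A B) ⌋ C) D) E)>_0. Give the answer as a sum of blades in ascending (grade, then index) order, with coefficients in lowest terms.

step 1: -\frac{5}{6} - \frac{3}{4} e_{1} + \frac{17}{8} e_{2} + 2 e_{12}
step 2: -\frac{21}{8} - \frac{17}{32} e_{1} + \frac{31}{48} e_{2} - \frac{5}{24} e_{12}
step 3: \frac{919}{192} - \frac{7}{48} e_{1} - \frac{887}{48} e_{2} - \frac{163}{48} e_{12}
step 4: -\frac{17405}{384} + \frac{10039}{192} e_{1} + \frac{6337}{128} e_{2} + \frac{9233}{128} e_{12}
step 5: -\frac{17405}{384}
Answer: -\frac{17405}{384}


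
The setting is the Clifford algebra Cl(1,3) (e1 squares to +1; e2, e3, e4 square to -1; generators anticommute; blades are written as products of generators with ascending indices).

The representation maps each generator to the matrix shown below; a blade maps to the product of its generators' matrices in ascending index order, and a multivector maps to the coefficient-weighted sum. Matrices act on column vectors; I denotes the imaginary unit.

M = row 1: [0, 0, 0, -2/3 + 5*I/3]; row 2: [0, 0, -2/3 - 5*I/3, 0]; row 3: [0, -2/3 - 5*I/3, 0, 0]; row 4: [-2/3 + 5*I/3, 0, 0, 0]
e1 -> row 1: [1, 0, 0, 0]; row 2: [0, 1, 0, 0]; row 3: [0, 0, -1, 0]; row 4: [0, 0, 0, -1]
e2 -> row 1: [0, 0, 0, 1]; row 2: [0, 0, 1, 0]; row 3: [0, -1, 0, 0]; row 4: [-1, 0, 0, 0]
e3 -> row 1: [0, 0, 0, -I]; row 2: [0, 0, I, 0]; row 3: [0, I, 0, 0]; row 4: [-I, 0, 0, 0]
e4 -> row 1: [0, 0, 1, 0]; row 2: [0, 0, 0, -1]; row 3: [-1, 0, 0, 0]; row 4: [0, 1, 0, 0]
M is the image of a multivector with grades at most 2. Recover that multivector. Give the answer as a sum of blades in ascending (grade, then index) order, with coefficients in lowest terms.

Method: the blade images are trace-orthogonal — tr(rho(e_A) rho(e_B)^-1) = 4 if A = B and 0 otherwise — and rho(e_A)^-1 = (e_A)^2 * rho(e_A) with (e_A)^2 = +1 or -1, so the coefficient of e_A in the preimage is (e_A)^2 * tr(M rho(e_A))/4.
Nonzero projections over blades of grade <= 2: e3: (e3)^2 = -1, tr(M rho(e3)) = 20/3, coefficient -5/3; e1 e2: (e1 e2)^2 = +1, tr(M rho(e1 e2)) = -8/3, coefficient -2/3. Every other blade of grade <= 2 projects to 0.
Answer: -5/3*e3 - 2/3*e1 e2


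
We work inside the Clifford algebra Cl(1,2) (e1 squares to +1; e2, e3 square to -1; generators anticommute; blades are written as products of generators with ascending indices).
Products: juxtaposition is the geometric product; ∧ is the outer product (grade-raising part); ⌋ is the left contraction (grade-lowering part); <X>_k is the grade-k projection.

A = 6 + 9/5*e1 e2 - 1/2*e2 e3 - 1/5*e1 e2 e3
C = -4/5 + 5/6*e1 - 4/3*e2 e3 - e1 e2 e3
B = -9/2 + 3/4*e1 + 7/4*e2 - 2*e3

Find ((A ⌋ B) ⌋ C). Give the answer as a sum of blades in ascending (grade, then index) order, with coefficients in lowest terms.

step 1: -27 + 9/2*e1 + 21/2*e2 - 12*e3
step 2: 507/20 - 45/2*e1 + 16*e2 + 14*e3 - 12*e1 e2 - 21/2*e1 e3 + 63/2*e2 e3 + 27*e1 e2 e3
Answer: 507/20 - 45/2*e1 + 16*e2 + 14*e3 - 12*e1 e2 - 21/2*e1 e3 + 63/2*e2 e3 + 27*e1 e2 e3


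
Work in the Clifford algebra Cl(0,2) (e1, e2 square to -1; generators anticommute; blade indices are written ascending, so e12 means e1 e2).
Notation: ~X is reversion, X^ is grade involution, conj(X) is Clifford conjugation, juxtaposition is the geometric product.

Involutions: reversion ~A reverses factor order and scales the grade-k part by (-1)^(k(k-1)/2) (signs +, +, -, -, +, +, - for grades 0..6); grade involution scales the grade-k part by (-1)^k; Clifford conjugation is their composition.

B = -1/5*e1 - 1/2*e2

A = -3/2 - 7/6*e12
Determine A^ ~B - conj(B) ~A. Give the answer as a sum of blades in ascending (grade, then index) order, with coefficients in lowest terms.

first term: -17/60*e1 + 59/60*e2
second term: 17/60*e1 - 59/60*e2
Answer: -17/30*e1 + 59/30*e2


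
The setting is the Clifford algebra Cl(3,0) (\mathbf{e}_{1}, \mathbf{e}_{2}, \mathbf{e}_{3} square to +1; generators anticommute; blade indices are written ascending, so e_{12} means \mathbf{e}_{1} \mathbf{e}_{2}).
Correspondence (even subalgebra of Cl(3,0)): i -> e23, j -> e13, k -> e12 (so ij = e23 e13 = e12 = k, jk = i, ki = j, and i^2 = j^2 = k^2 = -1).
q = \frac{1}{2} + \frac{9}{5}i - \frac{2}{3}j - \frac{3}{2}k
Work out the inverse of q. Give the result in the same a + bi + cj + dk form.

In blades: q = \frac{1}{2} - \frac{3}{2} e_{12} - \frac{2}{3} e_{13} + \frac{9}{5} e_{23}.
With qbar = \frac{1}{2} + \frac{3}{2} e_{12} + \frac{2}{3} e_{13} - \frac{9}{5} e_{23} (scalar fixed, mapped units negated), q qbar = \frac{2783}{450} (the sum of squared coefficients), so q^-1 = qbar / (\frac{2783}{450}) = \frac{225}{2783} + \frac{675}{2783} e_{12} + \frac{300}{2783} e_{13} - \frac{810}{2783} e_{23}; translating back:
Answer: \frac{225}{2783} - \frac{810}{2783}i + \frac{300}{2783}j + \frac{675}{2783}k


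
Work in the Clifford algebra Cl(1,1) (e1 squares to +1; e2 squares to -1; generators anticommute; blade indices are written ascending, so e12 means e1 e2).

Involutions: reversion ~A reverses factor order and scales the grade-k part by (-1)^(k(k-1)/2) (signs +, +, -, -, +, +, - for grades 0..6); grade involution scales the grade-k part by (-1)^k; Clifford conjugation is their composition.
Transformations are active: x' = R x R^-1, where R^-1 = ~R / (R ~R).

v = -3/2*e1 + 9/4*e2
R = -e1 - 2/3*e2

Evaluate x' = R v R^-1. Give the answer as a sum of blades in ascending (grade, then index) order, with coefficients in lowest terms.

~R = -e1 - 2/3*e2, and R ~R = 5/9, so R^-1 = ~R / (5/9).
R v = 3 - 13/4*e12
Answer: -93/10*e1 - 189/20*e2


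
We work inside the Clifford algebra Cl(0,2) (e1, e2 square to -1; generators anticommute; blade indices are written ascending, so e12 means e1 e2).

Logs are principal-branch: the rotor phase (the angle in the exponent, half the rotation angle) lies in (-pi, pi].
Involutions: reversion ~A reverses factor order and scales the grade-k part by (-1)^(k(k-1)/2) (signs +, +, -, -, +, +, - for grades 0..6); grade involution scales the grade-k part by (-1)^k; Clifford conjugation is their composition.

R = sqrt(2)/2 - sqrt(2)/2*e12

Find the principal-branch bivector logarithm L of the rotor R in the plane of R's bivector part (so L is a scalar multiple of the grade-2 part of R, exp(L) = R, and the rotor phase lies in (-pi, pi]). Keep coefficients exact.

The scalar part of R is sqrt(2)/2, which pins the rotor phase on the principal branch; dividing the bivector part by the sine of that phase recovers the unit plane, and L is the phase times that plane.
Concretely: cos(phase) = sqrt(2)/2 gives phase = ±pi/4, and since phase/sin(phase) is even the sign is immaterial: L = (phase/sin(phase)) * <R>_2 = (sqrt(2)*pi/4) * <R>_2.
Answer: -pi/4*e12


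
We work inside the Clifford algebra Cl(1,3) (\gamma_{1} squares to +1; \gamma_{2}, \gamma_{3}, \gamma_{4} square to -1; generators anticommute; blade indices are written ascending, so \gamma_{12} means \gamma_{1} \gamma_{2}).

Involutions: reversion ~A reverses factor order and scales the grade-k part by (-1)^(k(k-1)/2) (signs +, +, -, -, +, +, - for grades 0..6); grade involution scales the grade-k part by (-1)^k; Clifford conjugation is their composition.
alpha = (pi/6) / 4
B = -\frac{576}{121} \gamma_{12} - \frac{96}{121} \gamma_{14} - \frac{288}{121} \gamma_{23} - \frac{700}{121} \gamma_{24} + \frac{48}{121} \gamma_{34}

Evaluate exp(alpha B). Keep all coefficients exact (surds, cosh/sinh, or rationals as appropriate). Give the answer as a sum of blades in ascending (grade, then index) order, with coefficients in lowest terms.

B^2 term by term: the squares give (-\frac{576}{121})^2*(\gamma_{12})^2 + (-\frac{96}{121})^2*(\gamma_{14})^2 + (-\frac{288}{121})^2*(\gamma_{23})^2 + (-\frac{700}{121})^2*(\gamma_{24})^2 + (\frac{48}{121})^2*(\gamma_{34})^2 = \frac{331776}{14641}*(+1) + \frac{9216}{14641}*(+1) + \frac{82944}{14641}*(-1) + \frac{490000}{14641}*(-1) + \frac{2304}{14641}*(-1) = -16 (each basis 2-blade squares to minus the product of its generators' squares); cross terms between blades sharing an index anticommute and cancel; the commuting (index-disjoint) pairs give grade-4 terms 2*c*c'*(blade product), which cancel blade by blade — \gamma_{1234}: -\frac{55296}{14641} + \frac{55296}{14641} = 0 — confirming B is simple. So B^2 = -16.
B^2 = -16 — circular case — the even/odd split gives cos and sin: l = 4, alpha*l = \frac{\pi}{6}, so exp(alpha B) = cos(\frac{\pi}{6}) + (sin(\frac{\pi}{6})/4)*B = \frac{\sqrt{3}}{2} + (\frac{1}{8})*B.
Answer: \frac{\sqrt{3}}{2} - \frac{72}{121} \gamma_{12} - \frac{12}{121} \gamma_{14} - \frac{36}{121} \gamma_{23} - \frac{175}{242} \gamma_{24} + \frac{6}{121} \gamma_{34}


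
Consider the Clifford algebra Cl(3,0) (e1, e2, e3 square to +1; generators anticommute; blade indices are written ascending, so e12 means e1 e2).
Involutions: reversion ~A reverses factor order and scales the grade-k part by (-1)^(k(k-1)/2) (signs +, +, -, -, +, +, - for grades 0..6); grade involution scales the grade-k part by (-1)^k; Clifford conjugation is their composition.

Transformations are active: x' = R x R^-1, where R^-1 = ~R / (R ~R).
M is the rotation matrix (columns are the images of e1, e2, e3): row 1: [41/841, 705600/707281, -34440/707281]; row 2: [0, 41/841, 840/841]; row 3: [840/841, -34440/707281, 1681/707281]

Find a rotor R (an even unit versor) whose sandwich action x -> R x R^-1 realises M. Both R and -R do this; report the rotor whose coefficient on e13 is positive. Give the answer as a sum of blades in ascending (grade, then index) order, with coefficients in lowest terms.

Method: write R = a + b12*e12 + b13*e13 + b23*e23 with a^2 + b12^2 + b13^2 + b23^2 = 1 (so R^-1 = ~R). Expanding the columns R e_j ~R gives tr M = 4a^2 - 1 and, from the antisymmetric part, M21 - M12 = -4a*b12, M13 - M31 = 4a*b13, M32 - M23 = -4a*b23.
Here tr M = 70643/707281, so a^2 = (1 + tr M)/4 = 194481/707281 and a = ±441/841. Taking a = 441/841: M21 - M12 = -705600/707281, M13 - M31 = -740880/707281, M32 - M23 = -740880/707281, giving b12 = 400/841, b13 = -420/841, b23 = 420/841, i.e. R = 441/841 + 400/841*e12 - 420/841*e13 + 420/841*e23.
Its e13 coefficient is negative, so report the other preimage -R.
Answer: -441/841 - 400/841*e12 + 420/841*e13 - 420/841*e23. Key observation: the double cover Spin(3) -> SO(3) sends R and -R to the same matrix (trace 70643/707281 here), so the stated sign of the e13 coefficient is what selects one sheet.


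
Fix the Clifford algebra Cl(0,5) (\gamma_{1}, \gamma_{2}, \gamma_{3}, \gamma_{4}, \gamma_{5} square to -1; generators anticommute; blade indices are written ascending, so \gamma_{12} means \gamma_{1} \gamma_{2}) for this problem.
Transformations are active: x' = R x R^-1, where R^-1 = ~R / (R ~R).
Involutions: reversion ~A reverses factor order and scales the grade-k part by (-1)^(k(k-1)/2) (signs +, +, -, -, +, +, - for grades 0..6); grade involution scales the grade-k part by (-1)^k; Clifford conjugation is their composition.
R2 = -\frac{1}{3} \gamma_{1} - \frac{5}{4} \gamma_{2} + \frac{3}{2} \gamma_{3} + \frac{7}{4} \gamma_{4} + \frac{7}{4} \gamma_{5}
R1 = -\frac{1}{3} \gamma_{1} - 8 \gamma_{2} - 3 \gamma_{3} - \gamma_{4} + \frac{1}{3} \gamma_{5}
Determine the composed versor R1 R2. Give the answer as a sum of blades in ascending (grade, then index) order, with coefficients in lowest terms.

Distribute over the terms of R1 (each basis-blade product reordered to ascending indices, repeated generators contracted through their squares):
(-\frac{1}{3} \gamma_{1}) R2 = -\frac{1}{9} + \frac{5}{12} \gamma_{12} - \frac{1}{2} \gamma_{13} - \frac{7}{12} \gamma_{14} - \frac{7}{12} \gamma_{15}
(-8 \gamma_{2}) R2 = -10 - \frac{8}{3} \gamma_{12} - 12 \gamma_{23} - 14 \gamma_{24} - 14 \gamma_{25}
(-3 \gamma_{3}) R2 = \frac{9}{2} - \gamma_{13} - \frac{15}{4} \gamma_{23} - \frac{21}{4} \gamma_{34} - \frac{21}{4} \gamma_{35}
(-\gamma_{4}) R2 = \frac{7}{4} - \frac{1}{3} \gamma_{14} - \frac{5}{4} \gamma_{24} + \frac{3}{2} \gamma_{34} - \frac{7}{4} \gamma_{45}
(\frac{1}{3} \gamma_{5}) R2 = -\frac{7}{12} + \frac{1}{9} \gamma_{15} + \frac{5}{12} \gamma_{25} - \frac{1}{2} \gamma_{35} - \frac{7}{12} \gamma_{45}
Summing the partial products and collecting blades:
Answer: -\frac{40}{9} - \frac{9}{4} \gamma_{12} - \frac{3}{2} \gamma_{13} - \frac{11}{12} \gamma_{14} - \frac{17}{36} \gamma_{15} - \frac{63}{4} \gamma_{23} - \frac{61}{4} \gamma_{24} - \frac{163}{12} \gamma_{25} - \frac{15}{4} \gamma_{34} - \frac{23}{4} \gamma_{35} - \frac{7}{3} \gamma_{45}


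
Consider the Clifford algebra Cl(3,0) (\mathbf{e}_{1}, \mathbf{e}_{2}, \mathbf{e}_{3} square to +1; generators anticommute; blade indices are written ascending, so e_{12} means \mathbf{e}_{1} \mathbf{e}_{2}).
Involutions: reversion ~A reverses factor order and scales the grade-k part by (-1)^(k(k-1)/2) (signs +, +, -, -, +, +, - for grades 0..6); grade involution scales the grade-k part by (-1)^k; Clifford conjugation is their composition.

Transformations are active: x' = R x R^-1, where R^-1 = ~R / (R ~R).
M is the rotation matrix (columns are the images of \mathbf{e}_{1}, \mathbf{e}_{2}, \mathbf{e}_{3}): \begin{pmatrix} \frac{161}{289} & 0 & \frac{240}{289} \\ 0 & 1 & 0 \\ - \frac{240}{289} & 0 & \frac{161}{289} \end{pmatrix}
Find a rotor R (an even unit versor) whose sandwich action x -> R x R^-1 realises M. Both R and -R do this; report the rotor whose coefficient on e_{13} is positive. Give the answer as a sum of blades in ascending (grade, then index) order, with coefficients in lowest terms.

Method: write R = a + b12*e_{12} + b13*e_{13} + b23*e_{23} with a^2 + b12^2 + b13^2 + b23^2 = 1 (so R^-1 = ~R). Expanding the columns R e_j ~R gives tr M = 4a^2 - 1 and, from the antisymmetric part, M21 - M12 = -4a*b12, M13 - M31 = 4a*b13, M32 - M23 = -4a*b23.
Here tr M = \frac{611}{289}, so a^2 = (1 + tr M)/4 = \frac{225}{289} and a = ±\frac{15}{17}. Taking a = \frac{15}{17}: M21 - M12 = 0, M13 - M31 = \frac{480}{289}, M32 - M23 = 0, giving b12 = 0, b13 = \frac{8}{17}, b23 = 0, i.e. R = \frac{15}{17} + \frac{8}{17} e_{13}.
Its e_{13} coefficient is already positive.
Answer: \frac{15}{17} + \frac{8}{17} e_{13}. Uniqueness: Spin(3) -> SO(3) maps R and -R to the same rotation of trace \frac{611}{289}; fixing the sign of the e_{13} coefficient removes the ambiguity.


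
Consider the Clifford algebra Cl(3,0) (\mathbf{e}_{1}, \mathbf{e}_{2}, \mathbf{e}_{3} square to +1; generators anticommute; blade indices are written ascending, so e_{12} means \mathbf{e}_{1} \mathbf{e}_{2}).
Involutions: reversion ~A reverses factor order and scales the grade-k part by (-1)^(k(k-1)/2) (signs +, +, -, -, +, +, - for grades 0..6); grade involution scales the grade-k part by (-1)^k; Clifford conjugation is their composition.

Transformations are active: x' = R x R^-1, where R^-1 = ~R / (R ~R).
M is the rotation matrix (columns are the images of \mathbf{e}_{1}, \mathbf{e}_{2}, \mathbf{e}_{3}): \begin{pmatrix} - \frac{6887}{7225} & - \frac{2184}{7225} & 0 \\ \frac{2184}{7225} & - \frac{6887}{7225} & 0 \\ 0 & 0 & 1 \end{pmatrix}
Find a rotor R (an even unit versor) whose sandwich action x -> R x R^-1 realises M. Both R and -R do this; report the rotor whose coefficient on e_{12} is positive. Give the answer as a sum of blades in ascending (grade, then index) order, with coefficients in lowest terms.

Method: write R = a + b12*e_{12} + b13*e_{13} + b23*e_{23} with a^2 + b12^2 + b13^2 + b23^2 = 1 (so R^-1 = ~R). Expanding the columns R e_j ~R gives tr M = 4a^2 - 1 and, from the antisymmetric part, M21 - M12 = -4a*b12, M13 - M31 = 4a*b13, M32 - M23 = -4a*b23.
Here tr M = -\frac{6549}{7225}, so a^2 = (1 + tr M)/4 = \frac{169}{7225} and a = ±\frac{13}{85}. Taking a = \frac{13}{85}: M21 - M12 = \frac{4368}{7225}, M13 - M31 = 0, M32 - M23 = 0, giving b12 = -\frac{84}{85}, b13 = 0, b23 = 0, i.e. R = \frac{13}{85} - \frac{84}{85} e_{12}.
Its e_{12} coefficient is negative, so report the other preimage -R.
Answer: -\frac{13}{85} + \frac{84}{85} e_{12}. Why the constraint matters: R and -R act identically through the sandwich — M has trace -\frac{6549}{7225} either way — so only the sign condition on e_{12} picks one of the two preimages.


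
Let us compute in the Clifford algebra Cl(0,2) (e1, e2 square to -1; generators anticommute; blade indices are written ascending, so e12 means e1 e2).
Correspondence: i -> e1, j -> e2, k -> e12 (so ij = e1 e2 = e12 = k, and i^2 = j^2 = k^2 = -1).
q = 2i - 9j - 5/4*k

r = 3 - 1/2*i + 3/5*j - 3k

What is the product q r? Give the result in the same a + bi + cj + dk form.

In blades: q = 2*e1 - 9*e2 - 5/4*e12, r = 3 - 1/2*e1 + 3/5*e2 - 3*e12.
Distribute q over r term by term (generator squares from the signature, products reordered to ascending indices): (2*e1)*r = 1 + 6*e1 + 6*e2 + 6/5*e12; (-9*e2)*r = 27/5 + 27*e1 - 27*e2 - 9/2*e12; (-5/4*e12)*r = -15/4 + 3/4*e1 + 5/8*e2 - 15/4*e12.
Sum: 53/20 + 135/4*e1 - 163/8*e2 - 141/20*e12; translating back through the correspondence:
Answer: 53/20 + 135/4*i - 163/8*j - 141/20*k


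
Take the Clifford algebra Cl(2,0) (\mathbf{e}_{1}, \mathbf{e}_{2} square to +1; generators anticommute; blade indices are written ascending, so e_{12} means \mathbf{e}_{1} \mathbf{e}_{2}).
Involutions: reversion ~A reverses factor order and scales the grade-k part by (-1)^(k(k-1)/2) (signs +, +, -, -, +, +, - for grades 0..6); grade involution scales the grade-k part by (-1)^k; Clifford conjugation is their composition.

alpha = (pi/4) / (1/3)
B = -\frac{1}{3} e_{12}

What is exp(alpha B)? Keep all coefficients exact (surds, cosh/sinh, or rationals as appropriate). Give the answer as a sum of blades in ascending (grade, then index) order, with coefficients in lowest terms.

B^2 = (-\frac{1}{3})^2*(e_{12})^2 = \frac{1}{9}*(-1) = -\frac{1}{9} (a basis 2-blade squares to minus the product of its generators' squares).
B^2 = -\frac{1}{9} — the negative square puts this in the circular regime; l = \frac{1}{3}, alpha*l = \frac{\pi}{4}, so exp(alpha B) = cos(\frac{\pi}{4}) + (sin(\frac{\pi}{4})/(\frac{1}{3}))*B = \frac{\sqrt{2}}{2} + (\frac{3 \sqrt{2}}{2})*B.
Answer: \frac{\sqrt{2}}{2} - \frac{\sqrt{2}}{2} e_{12}


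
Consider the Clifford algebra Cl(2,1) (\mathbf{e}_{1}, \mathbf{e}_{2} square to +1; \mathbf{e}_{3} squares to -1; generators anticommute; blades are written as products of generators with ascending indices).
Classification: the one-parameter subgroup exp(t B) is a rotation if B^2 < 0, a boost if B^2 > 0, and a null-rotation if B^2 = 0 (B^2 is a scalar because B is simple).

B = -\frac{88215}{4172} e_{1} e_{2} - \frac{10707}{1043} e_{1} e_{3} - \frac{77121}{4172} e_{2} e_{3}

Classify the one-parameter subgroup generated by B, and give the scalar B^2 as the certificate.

B^2 term by term: the squares give (-\frac{88215}{4172})^2*(e_{1} e_{2})^2 + (-\frac{10707}{1043})^2*(e_{1} e_{3})^2 + (-\frac{77121}{4172})^2*(e_{2} e_{3})^2 = \frac{7781886225}{17405584}*(-1) + \frac{114639849}{1087849}*(+1) + \frac{5947648641}{17405584}*(+1) = 0 (each basis 2-blade squares to minus the product of its generators' squares); cross terms between blades sharing an index anticommute and cancel. So B^2 = 0.
Answer: null-rotation, certificate B^2 = 0. Why this suffices: the scalar 0 survives any versor conjugation, so its sign alone determines the class however B is presented.


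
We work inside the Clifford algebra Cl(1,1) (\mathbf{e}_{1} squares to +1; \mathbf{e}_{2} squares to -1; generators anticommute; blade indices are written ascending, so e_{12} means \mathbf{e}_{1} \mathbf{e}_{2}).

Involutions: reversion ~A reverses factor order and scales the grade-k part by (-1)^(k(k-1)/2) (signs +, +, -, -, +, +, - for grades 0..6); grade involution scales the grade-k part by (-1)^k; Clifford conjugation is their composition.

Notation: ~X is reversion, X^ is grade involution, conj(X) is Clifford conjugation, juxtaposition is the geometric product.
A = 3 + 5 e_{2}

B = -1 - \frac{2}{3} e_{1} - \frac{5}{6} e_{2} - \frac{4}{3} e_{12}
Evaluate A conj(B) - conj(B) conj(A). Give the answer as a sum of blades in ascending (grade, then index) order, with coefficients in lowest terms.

first term: -\frac{43}{6} + \frac{26}{3} e_{1} - \frac{5}{2} e_{2} + \frac{2}{3} e_{12}
second term: \frac{7}{6} + \frac{26}{3} e_{1} + \frac{15}{2} e_{2} + \frac{2}{3} e_{12}
Answer: -\frac{25}{3} - 10 e_{2}


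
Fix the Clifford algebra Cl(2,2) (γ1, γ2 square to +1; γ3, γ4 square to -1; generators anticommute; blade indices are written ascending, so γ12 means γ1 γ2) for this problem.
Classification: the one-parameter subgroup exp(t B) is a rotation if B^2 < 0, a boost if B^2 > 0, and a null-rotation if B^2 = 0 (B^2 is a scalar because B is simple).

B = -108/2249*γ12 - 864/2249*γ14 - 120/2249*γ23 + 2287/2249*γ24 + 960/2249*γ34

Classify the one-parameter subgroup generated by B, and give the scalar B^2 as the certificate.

B^2 term by term: the squares give (-108/2249)^2*(γ12)^2 + (-864/2249)^2*(γ14)^2 + (-120/2249)^2*(γ23)^2 + (2287/2249)^2*(γ24)^2 + (960/2249)^2*(γ34)^2 = 11664/5058001*(-1) + 746496/5058001*(+1) + 14400/5058001*(+1) + 5230369/5058001*(+1) + 921600/5058001*(-1) = 1 (each basis 2-blade squares to minus the product of its generators' squares); cross terms between blades sharing an index anticommute and cancel; the commuting (index-disjoint) pairs give grade-4 terms 2*c*c'*(blade product), which cancel blade by blade — γ1234: -207360/5058001 + 207360/5058001 = 0 — confirming B is simple. So B^2 = 1.
Answer: boost, certificate B^2 = 1. Key observation: B^2 = 1 is a conjugation invariant, so its sign decides the class regardless of the surface form of B.


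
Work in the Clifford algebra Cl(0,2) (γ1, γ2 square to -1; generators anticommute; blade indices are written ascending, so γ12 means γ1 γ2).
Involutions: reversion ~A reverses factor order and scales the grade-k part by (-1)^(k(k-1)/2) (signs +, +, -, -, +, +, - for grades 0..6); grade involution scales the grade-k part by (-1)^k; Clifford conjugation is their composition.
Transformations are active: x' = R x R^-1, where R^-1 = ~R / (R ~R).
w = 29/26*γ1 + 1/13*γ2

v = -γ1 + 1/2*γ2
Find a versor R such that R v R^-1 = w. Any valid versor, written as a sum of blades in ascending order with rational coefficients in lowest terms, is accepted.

R = v + w = 3/26*γ1 + 15/26*γ2 works: the equal norms (-5/4) guarantee its sandwich swaps v into w.
Answer: 3/26*γ1 + 15/26*γ2


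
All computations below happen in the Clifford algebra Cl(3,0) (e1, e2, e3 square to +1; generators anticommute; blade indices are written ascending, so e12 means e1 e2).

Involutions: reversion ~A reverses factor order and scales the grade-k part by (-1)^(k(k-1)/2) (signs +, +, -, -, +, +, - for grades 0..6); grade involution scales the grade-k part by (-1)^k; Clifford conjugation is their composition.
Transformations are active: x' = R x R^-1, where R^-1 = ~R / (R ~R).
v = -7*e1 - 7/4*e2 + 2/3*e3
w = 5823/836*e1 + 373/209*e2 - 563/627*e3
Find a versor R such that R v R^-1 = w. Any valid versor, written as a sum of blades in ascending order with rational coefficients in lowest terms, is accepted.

Reasoning: v^2 = w^2 = 7561/144 since conjugation preserves the quadratic form; R = v + w = -29/836*e1 + 29/836*e2 - 145/627*e3 is then valid when invertible, keeping its own part and reversing (v - w)/2.
Answer: -29/836*e1 + 29/836*e2 - 145/627*e3


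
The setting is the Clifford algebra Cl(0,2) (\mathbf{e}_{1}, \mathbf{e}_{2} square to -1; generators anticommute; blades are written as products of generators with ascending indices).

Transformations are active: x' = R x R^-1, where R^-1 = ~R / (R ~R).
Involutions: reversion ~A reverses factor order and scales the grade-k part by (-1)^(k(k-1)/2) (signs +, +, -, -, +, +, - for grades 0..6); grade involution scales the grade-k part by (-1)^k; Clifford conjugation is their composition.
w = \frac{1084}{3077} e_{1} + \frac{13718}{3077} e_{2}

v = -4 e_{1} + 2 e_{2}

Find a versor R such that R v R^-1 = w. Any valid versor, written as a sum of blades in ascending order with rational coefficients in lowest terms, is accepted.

A norm check does it: q(v) = q(w) = -20, hence R = v + w = -\frac{11224}{3077} e_{1} + \frac{19872}{3077} e_{2} realises the map — parallel part kept, (v - w)/2 negated, v carried to w.
Answer: -\frac{11224}{3077} e_{1} + \frac{19872}{3077} e_{2}


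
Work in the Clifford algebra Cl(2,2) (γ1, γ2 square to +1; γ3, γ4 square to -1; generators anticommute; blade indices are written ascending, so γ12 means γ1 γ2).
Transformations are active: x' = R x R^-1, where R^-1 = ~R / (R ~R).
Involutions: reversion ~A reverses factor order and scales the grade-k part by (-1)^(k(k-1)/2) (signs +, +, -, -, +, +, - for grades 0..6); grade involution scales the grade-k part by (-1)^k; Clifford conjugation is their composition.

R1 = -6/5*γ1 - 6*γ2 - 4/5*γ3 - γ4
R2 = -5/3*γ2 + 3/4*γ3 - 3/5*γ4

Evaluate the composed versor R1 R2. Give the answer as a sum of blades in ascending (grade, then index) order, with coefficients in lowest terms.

Distribute over the terms of R2 (each basis-blade product reordered to ascending indices, repeated generators contracted through their squares):
R1 (-5/3*γ2) = 10 + 2*γ12 - 4/3*γ23 - 5/3*γ24
R1 (3/4*γ3) = 3/5 - 9/10*γ13 - 9/2*γ23 + 3/4*γ34
R1 (-3/5*γ4) = -3/5 + 18/25*γ14 + 18/5*γ24 + 12/25*γ34
Summing the partial products and collecting blades:
Answer: 10 + 2*γ12 - 9/10*γ13 + 18/25*γ14 - 35/6*γ23 + 29/15*γ24 + 123/100*γ34


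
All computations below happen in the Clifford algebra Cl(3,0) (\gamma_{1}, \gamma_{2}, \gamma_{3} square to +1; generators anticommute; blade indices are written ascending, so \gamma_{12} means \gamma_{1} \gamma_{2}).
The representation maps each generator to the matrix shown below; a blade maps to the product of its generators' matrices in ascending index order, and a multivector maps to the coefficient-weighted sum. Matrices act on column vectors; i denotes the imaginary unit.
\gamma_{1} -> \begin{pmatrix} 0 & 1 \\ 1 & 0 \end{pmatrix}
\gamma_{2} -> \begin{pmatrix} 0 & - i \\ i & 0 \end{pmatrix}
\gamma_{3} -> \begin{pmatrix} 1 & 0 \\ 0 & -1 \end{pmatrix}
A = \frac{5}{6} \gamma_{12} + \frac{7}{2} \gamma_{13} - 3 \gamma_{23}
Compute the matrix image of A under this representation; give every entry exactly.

Bivector images (products of the table entries): rho(\gamma_{12}) = rho(\gamma_{1})rho(\gamma_{2}) = \begin{pmatrix} i & 0 \\ 0 & - i \end{pmatrix}; rho(\gamma_{13}) = rho(\gamma_{1})rho(\gamma_{3}) = \begin{pmatrix} 0 & -1 \\ 1 & 0 \end{pmatrix}; rho(\gamma_{23}) = rho(\gamma_{2})rho(\gamma_{3}) = \begin{pmatrix} 0 & i \\ i & 0 \end{pmatrix}.
M = (\frac{5}{6})*rho(\gamma_{12}) + (\frac{7}{2})*rho(\gamma_{13}) + (-3)*rho(\gamma_{23}), summed entrywise:
Answer: \begin{pmatrix} \frac{5 i}{6} & - \frac{7}{2} - 3 i \\ \frac{7}{2} - 3 i & - \frac{5 i}{6} \end{pmatrix}


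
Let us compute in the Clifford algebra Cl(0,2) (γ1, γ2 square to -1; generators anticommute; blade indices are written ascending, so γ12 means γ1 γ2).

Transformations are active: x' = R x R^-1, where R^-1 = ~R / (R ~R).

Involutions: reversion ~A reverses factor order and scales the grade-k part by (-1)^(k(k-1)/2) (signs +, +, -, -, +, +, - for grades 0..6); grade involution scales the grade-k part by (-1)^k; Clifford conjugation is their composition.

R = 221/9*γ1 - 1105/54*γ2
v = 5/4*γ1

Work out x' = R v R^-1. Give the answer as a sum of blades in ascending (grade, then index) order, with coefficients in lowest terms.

~R = 221/9*γ1 - 1105/54*γ2, and R ~R = -2979301/2916, so R^-1 = ~R / (-2979301/2916).
R v = -1105/36 + 5525/216*γ12
Answer: 55/244*γ1 - 75/61*γ2


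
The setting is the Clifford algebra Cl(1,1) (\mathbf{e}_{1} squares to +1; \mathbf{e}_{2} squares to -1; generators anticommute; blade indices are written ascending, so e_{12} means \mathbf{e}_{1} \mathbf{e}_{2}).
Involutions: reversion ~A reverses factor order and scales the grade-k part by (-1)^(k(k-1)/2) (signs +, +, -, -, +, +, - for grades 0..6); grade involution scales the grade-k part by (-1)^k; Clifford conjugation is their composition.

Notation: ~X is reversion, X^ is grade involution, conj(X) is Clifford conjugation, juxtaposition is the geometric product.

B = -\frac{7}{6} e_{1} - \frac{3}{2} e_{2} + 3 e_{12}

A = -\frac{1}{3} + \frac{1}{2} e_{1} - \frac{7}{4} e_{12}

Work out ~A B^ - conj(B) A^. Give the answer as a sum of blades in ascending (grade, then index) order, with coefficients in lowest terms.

first term: \frac{35}{6} - \frac{217}{72} e_{1} - \frac{25}{24} e_{2} - \frac{1}{4} e_{12}
second term: \frac{14}{3} - \frac{217}{72} e_{1} - \frac{97}{24} e_{2} + \frac{7}{4} e_{12}
Answer: \frac{7}{6} + 3 e_{2} - 2 e_{12}


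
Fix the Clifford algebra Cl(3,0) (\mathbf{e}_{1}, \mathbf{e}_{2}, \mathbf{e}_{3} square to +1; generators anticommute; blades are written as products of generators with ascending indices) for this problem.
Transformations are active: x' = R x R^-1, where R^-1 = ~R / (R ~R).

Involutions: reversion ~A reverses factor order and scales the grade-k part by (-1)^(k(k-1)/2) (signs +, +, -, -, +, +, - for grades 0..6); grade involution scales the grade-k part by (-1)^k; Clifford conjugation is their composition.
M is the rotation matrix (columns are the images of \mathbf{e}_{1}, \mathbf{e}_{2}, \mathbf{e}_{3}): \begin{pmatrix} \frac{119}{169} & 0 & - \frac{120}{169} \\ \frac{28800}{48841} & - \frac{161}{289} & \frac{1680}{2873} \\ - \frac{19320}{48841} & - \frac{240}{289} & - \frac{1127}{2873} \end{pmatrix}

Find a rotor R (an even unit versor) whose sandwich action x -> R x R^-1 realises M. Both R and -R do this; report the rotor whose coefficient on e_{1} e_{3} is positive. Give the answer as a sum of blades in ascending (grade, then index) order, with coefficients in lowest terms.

Method: write R = a + b12*e_{1} e_{2} + b13*e_{1} e_{3} + b23*e_{2} e_{3} with a^2 + b12^2 + b13^2 + b23^2 = 1 (so R^-1 = ~R). Expanding the columns R e_j ~R gives tr M = 4a^2 - 1 and, from the antisymmetric part, M21 - M12 = -4a*b12, M13 - M31 = 4a*b13, M32 - M23 = -4a*b23.
Here tr M = -\frac{11977}{48841}, so a^2 = (1 + tr M)/4 = \frac{9216}{48841} and a = ±\frac{96}{221}. Taking a = \frac{96}{221}: M21 - M12 = \frac{28800}{48841}, M13 - M31 = -\frac{15360}{48841}, M32 - M23 = -\frac{69120}{48841}, giving b12 = -\frac{75}{221}, b13 = -\frac{40}{221}, b23 = \frac{180}{221}, i.e. R = \frac{96}{221} - \frac{75}{221} e_{1} e_{2} - \frac{40}{221} e_{1} e_{3} + \frac{180}{221} e_{2} e_{3}.
Its e_{1} e_{3} coefficient is negative, so report the other preimage -R.
Answer: -\frac{96}{221} + \frac{75}{221} e_{1} e_{2} + \frac{40}{221} e_{1} e_{3} - \frac{180}{221} e_{2} e_{3}. Uniqueness: Spin(3) -> SO(3) maps R and -R to the same rotation of trace -\frac{11977}{48841}; fixing the sign of the e_{1} e_{3} coefficient removes the ambiguity.


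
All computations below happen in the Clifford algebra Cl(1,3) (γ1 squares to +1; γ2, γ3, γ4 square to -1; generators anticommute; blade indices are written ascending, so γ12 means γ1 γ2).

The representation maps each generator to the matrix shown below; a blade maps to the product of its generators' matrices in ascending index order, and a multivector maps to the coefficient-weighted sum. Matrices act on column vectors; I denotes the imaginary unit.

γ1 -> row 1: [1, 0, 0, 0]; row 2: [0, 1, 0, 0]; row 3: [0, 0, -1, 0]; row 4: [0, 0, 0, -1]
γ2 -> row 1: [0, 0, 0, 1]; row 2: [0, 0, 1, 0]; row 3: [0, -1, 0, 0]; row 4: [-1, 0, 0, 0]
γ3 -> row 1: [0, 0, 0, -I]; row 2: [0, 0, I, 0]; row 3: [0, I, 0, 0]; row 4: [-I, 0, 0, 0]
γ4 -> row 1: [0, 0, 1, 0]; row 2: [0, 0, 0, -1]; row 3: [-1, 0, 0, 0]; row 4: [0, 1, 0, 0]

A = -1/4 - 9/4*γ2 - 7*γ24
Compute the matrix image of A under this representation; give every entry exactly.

Bivector images (products of the table entries): rho(γ24) = rho(γ2)rho(γ4) = row 1: [0, 1, 0, 0]; row 2: [-1, 0, 0, 0]; row 3: [0, 0, 0, 1]; row 4: [0, 0, -1, 0].
M = (-1/4)*1 + (-9/4)*rho(γ2) + (-7)*rho(γ24), summed entrywise (1 is the identity matrix):
Answer: row 1: [-1/4, -7, 0, -9/4]; row 2: [7, -1/4, -9/4, 0]; row 3: [0, 9/4, -1/4, -7]; row 4: [9/4, 0, 7, -1/4]


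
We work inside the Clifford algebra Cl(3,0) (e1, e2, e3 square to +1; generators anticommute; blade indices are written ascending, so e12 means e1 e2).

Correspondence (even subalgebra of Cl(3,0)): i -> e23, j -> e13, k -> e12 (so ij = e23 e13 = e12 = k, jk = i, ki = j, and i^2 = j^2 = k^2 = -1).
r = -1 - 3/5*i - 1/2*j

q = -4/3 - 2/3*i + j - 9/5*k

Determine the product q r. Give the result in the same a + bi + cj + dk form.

In blades: q = -4/3 - 9/5*e12 + e13 - 2/3*e23, r = -1 - 1/2*e13 - 3/5*e23.
Distribute q over r term by term (generator squares from the signature, products reordered to ascending indices): (-4/3)*r = 4/3 + 2/3*e13 + 4/5*e23; (-9/5*e12)*r = 9/5*e12 + 27/25*e13 - 9/10*e23; (e13)*r = 1/2 + 3/5*e12 - e13; (-2/3*e23)*r = -2/5 + 1/3*e12 + 2/3*e23.
Sum: 43/30 + 41/15*e12 + 56/75*e13 + 17/30*e23; translating back through the correspondence:
Answer: 43/30 + 17/30*i + 56/75*j + 41/15*k


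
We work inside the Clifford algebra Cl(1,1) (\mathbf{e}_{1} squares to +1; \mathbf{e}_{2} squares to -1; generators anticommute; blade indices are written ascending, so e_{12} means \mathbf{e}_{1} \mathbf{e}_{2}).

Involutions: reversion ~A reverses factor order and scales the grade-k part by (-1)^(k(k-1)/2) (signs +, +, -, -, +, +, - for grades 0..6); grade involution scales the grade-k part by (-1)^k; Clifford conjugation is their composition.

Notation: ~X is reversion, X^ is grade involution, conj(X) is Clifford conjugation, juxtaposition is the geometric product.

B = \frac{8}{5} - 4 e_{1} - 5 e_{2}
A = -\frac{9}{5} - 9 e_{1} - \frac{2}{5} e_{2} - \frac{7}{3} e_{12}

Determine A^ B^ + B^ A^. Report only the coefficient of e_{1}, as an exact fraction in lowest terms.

first term: \frac{778}{25} + \frac{283}{15} e_{1} + \frac{73}{75} e_{2} + \frac{119}{3} e_{12}
second term: \frac{778}{25} - \frac{67}{15} e_{1} - \frac{1327}{75} e_{2} - \frac{707}{15} e_{12}
Answer: \frac{72}{5}
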